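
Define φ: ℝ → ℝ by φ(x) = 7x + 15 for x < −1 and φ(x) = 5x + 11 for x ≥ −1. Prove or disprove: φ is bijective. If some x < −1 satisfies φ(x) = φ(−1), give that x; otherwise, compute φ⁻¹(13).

-9/7

Both pieces are strictly increasing (slopes 7 and 5), so each is injective on its own interval.
The left piece maps (−∞, −1) onto (−∞, 8); the right piece maps [−1, ∞) onto [6, ∞).
These images overlap. In particular φ(−1) = 6 (right piece), and solving 7x + 15 = 6 on the left piece gives x = −9/7 < −1.
So φ(−9/7) = φ(−1) with −9/7 ≠ −1, and φ is not injective, hence not bijective. This x = −9/7 is the requested value below −1.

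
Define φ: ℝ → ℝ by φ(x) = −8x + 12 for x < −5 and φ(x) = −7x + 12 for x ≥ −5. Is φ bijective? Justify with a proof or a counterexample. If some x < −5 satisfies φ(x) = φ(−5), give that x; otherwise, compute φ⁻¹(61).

-49/8

Both pieces are strictly decreasing (slopes −8 and −7), so each is injective on its own interval.
The left piece maps (−∞, −5) onto (52, ∞); the right piece maps [−5, ∞) onto (−∞, 47].
The images leave a gap (52 has no preimage), so φ is not surjective, hence not bijective.
Because the two images are disjoint, no x < −5 has φ(x) = φ(−5), so we compute φ⁻¹(61): 61 lies in (52, ∞), so solve −8x + 12 = 61: x = (61 − 12)/(−8) = −49/8.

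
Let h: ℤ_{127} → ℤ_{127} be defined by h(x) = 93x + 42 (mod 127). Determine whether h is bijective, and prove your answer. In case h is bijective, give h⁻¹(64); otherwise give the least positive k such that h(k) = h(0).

89

If h(a) = h(b), then 93a ≡ 93b (mod 127). Because gcd(93, 127) = 1, we may cancel 93 to get a ≡ b (mod 127).
We now compute 93⁻¹ mod 127 explicitly. Euclid's algorithm: 127 = 1·93 + 34, 93 = 2·34 + 25, 34 = 1·25 + 9, 25 = 2·9 + 7, 9 = 1·7 + 2, 7 = 3·2 + 1; back-substituting gives 1 = 56·93 − 41·127, so 93⁻¹ ≡ 56 (mod 127).
Then y ↦ 56(y − 42) is a two-sided inverse to h, so every y ∈ ℤ_{127} has a preimage.
Therefore h is bijective.
Since h is bijective, we compute h⁻¹(64): solve 93x + 42 ≡ 64 (mod 127), i.e. 93x ≡ 22 (mod 127).
Multiplying by 93⁻¹ = 56 gives x ≡ 56·22 = 1232 = 9·127 + 89 ≡ 89 (mod 127).
Check: h(89) = 93·89 + 42 = 8319 = 65·127 + 64 ≡ 64 (mod 127).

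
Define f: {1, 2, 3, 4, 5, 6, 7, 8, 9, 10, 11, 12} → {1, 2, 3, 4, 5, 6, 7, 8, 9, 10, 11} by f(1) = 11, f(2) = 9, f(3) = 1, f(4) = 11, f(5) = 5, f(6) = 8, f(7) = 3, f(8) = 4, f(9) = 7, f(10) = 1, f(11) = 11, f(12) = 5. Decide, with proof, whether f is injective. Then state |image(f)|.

8

f(1) = 11 = f(4) with 1 ≠ 4, so f is not injective.
The image of f is {1, 3, 4, 5, 7, 8, 9, 11}, which has 8 elements.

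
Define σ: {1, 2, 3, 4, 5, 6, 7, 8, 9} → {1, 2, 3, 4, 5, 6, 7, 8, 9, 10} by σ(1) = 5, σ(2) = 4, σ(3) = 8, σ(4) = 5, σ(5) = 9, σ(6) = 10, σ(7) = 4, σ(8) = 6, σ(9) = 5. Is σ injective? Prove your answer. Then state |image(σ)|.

6

σ(1) = 5 = σ(4) with 1 ≠ 4, so σ is not injective.
The image of σ is {4, 5, 6, 8, 9, 10}, which has 6 elements.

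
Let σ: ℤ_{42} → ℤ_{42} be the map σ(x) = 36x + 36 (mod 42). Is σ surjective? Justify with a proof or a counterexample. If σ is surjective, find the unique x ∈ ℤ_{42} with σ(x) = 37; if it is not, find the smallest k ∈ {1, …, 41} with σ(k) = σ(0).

Since gcd(36, 42) = 6, we have 36x ≡ 0 (mod 6) for all x, so σ(x) ≡ 0 (mod 6).
But 1 ≢ 0 (mod 6), so 1 ∈ ℤ_{42} has no preimage. So σ is not surjective.
Since σ is not surjective, we find the least positive k with σ(k) = σ(0): this means 36k ≡ 0 (mod 42), i.e. 42 ∣ 36k. Since gcd(36, 42) = 6, dividing through by 6 this holds exactly when 7 ∣ 6k, and as gcd(6, 7) = 1, exactly when 7 ∣ k.
The smallest positive such k is 7.

7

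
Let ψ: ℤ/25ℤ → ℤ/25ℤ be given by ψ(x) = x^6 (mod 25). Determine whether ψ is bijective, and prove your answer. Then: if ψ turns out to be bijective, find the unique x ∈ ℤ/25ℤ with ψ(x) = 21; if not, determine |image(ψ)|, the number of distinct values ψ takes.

11

ψ(0) = 0^6 = 0.
ψ(5): Repeated squaring mod 25: 5^1 ≡ 5, 5^2 ≡ 5² = 25 ≡ 0, 5^4 ≡ 0² = 0. Since 6 = 4 + 2, 5^6 ≡ 0·0: 0·0 = 0. So 5^6 ≡ 0 (mod 25).
So ψ(0) = ψ(5) = 0 while 0 ≠ 5, hence ψ is not injective, hence not bijective.
Since ψ is not bijective, we determine |image(ψ)|. Computing x^6 mod 25 for each x (by repeated squaring, reducing mod 25 at every step), the values ψ(0), ψ(1), …, ψ(24) are: 0, 1, 14, 4, 21, 0, 6, 24, 19, 16, 0, 11, 9, 9, 11, 0, 16, 19, 24, 6, 0, 21, 4, 14, 1.
The distinct values are {0, 1, 4, 6, 9, 11, 14, 16, 19, 21, 24}; there are 11 of them.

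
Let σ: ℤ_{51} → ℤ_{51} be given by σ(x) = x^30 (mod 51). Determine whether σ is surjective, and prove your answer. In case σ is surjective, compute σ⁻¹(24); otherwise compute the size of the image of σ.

σ(7): Repeated squaring mod 51: 7^1 ≡ 7, 7^2 ≡ 7² = 49, 7^4 ≡ 49² = 2401 ≡ 4, 7^8 ≡ 4² = 16, 7^16 ≡ 16² = 256 ≡ 1. Since 30 = 16 + 8 + 4 + 2, 7^30 ≡ 1·16·4·49: 1·16 = 16, then 16·4 = 64 ≡ 13, then 13·49 = 637 ≡ 25. So 7^30 ≡ 25 (mod 51).
σ(10): Repeated squaring mod 51: 10^1 ≡ 10, 10^2 ≡ 10² = 100 ≡ 49, 10^4 ≡ 49² = 2401 ≡ 4, 10^8 ≡ 4² = 16, 10^16 ≡ 16² = 256 ≡ 1. Since 30 = 16 + 8 + 4 + 2, 10^30 ≡ 1·16·4·49: 1·16 = 16, then 16·4 = 64 ≡ 13, then 13·49 = 637 ≡ 25. So 10^30 ≡ 25 (mod 51).
So σ(7) = σ(10) = 25 while 7 ≠ 10, so σ is not injective.
A non-injective map from the 51-element set ℤ_{51} to itself takes at most 50 distinct values, so it cannot be surjective. Thus σ is not surjective.
Since σ is not surjective, we determine |image(σ)|. Computing x^30 mod 51 for each x (by repeated squaring, reducing mod 51 at every step), the values σ(0), σ(1), …, σ(50) are: 0, 1, 13, 36, 16, 49, 9, 25, 4, 21, 25, 43, 15, 16, 19, 30, 1, 34, 18, 13, 19, 33, 49, 43, 42, 4, 4, 42, 43, 49, 33, 19, 13, 18, 34, 1, 30, 19, 16, 15, 43, 25, 21, 4, 25, 9, 49, 16, 36, 13, 1.
The distinct values are {0, 1, 4, 9, 13, 15, 16, 18, 19, 21, 25, 30, 33, 34, 36, 42, 43, 49}; there are 18 of them.

18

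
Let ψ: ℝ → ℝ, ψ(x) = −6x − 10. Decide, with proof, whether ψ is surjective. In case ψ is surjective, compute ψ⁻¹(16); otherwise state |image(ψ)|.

-13/3

For any y ∈ ℝ, x = (y + 10)/(−6) satisfies ψ(x) = y.
Hence ψ is surjective.
Since ψ is surjective, we compute ψ⁻¹(16) = (16 + 10)/(−6) = −13/3.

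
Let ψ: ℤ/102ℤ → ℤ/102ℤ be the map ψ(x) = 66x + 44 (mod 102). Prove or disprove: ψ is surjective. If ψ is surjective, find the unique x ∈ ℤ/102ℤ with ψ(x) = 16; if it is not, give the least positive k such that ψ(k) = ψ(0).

Recall: surjectivity means every element of the codomain has a preimage under ψ.
Since gcd(66, 102) = 6, we have 66x ≡ 0 (mod 6) for all x, so ψ(x) ≡ 2 (mod 6).
But 0 ≢ 2 (mod 6), so 0 ∈ ℤ/102ℤ has no preimage. Hence ψ is not surjective.
Since ψ is not surjective, we find the least positive k with ψ(k) = ψ(0): this means 66k ≡ 0 (mod 102), i.e. 102 ∣ 66k. Since gcd(66, 102) = 6, dividing through by 6 this holds exactly when 17 ∣ 11k, and as gcd(11, 17) = 1, exactly when 17 ∣ k.
The smallest positive such k is 17.

17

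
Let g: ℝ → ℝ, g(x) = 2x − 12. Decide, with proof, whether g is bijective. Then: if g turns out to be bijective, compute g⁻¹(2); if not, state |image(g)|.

Suppose g(s) = g(t). Then 2s − 12 = 2t − 12, hence 2s = 2t, so s = t.
For any y ∈ ℝ, x = (y + 12)/2 satisfies g(x) = y.
Thus g is bijective.
Since g is bijective, we compute g⁻¹(2) = (2 + 12)/2 = 7.

7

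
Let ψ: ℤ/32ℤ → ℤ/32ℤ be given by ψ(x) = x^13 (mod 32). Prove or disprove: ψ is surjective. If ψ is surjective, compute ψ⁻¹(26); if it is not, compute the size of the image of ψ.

17

ψ(0) = 0^13 = 0.
ψ(2): Repeated squaring mod 32: 2^1 ≡ 2, 2^2 ≡ 2² = 4, 2^4 ≡ 4² = 16, 2^8 ≡ 16² = 256 ≡ 0. Since 13 = 8 + 4 + 1, 2^13 ≡ 0·16·2: 0·16 = 0, then 0·2 = 0. So 2^13 ≡ 0 (mod 32).
So ψ(0) = ψ(2) = 0 while 0 ≠ 2, thus ψ is not injective.
A non-injective map from the 32-element set ℤ/32ℤ to itself takes at most 31 distinct values, so it cannot be surjective. Therefore ψ is not surjective.
Since ψ is not surjective, we determine |image(ψ)|. Computing x^13 mod 32 for each x (by repeated squaring, reducing mod 32 at every step), the values ψ(0), ψ(1), …, ψ(31) are: 0, 1, 0, 19, 0, 21, 0, 7, 0, 9, 0, 27, 0, 29, 0, 15, 0, 17, 0, 3, 0, 5, 0, 23, 0, 25, 0, 11, 0, 13, 0, 31.
The distinct values are {0, 1, 3, 5, 7, 9, 11, 13, 15, 17, 19, 21, 23, 25, 27, 29, 31}; there are 17 of them.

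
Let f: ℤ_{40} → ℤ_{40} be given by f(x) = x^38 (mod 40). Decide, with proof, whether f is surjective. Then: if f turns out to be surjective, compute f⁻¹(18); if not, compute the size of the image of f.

f(4): Repeated squaring mod 40: 4^1 ≡ 4, 4^2 ≡ 4² = 16, 4^4 ≡ 16² = 256 ≡ 16, 4^8 ≡ 16² = 256 ≡ 16, 4^16 ≡ 16² = 256 ≡ 16, 4^32 ≡ 16² = 256 ≡ 16. Since 38 = 32 + 4 + 2, 4^38 ≡ 16·16·16: 16·16 = 256 ≡ 16, then 16·16 = 256 ≡ 16. So 4^38 ≡ 16 (mod 40).
f(6): Repeated squaring mod 40: 6^1 ≡ 6, 6^2 ≡ 6² = 36, 6^4 ≡ 36² = 1296 ≡ 16, 6^8 ≡ 16² = 256 ≡ 16, 6^16 ≡ 16² = 256 ≡ 16, 6^32 ≡ 16² = 256 ≡ 16. Since 38 = 32 + 4 + 2, 6^38 ≡ 16·16·36: 16·16 = 256 ≡ 16, then 16·36 = 576 ≡ 16. So 6^38 ≡ 16 (mod 40).
So f(4) = f(6) = 16 while 4 ≠ 6, therefore f is not injective.
A non-injective map from the 40-element set ℤ_{40} to itself takes at most 39 distinct values, so it cannot be surjective. Hence f is not surjective.
Since f is not surjective, we determine |image(f)|. Computing x^38 mod 40 for each x (by repeated squaring, reducing mod 40 at every step), the values f(0), f(1), …, f(39) are: 0, 1, 24, 9, 16, 25, 16, 9, 24, 1, 0, 1, 24, 9, 16, 25, 16, 9, 24, 1, 0, 1, 24, 9, 16, 25, 16, 9, 24, 1, 0, 1, 24, 9, 16, 25, 16, 9, 24, 1.
The distinct values are {0, 1, 9, 16, 24, 25}; there are 6 of them.

6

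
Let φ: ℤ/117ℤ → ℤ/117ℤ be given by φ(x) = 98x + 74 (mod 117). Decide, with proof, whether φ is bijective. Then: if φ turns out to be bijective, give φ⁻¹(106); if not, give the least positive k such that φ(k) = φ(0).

Suppose φ(s) = φ(t) in ℤ/117ℤ. Then 98s + 74 ≡ 98t + 74 (mod 117), therefore 98(s − t) ≡ 0 (mod 117).
Since gcd(98, 117) = 1, 98 is invertible modulo 117, therefore s − t ≡ 0 (mod 117), i.e. s = t.
We now compute 98⁻¹ mod 117 explicitly. Euclid's algorithm: 117 = 1·98 + 19, 98 = 5·19 + 3, 19 = 6·3 + 1; back-substituting gives 1 = 80·98 − 67·117, so 98⁻¹ ≡ 80 (mod 117).
Then y ↦ 80(y − 74) is a two-sided inverse to φ, so every y ∈ ℤ/117ℤ has a preimage.
Hence φ is bijective.
Since φ is bijective, we compute φ⁻¹(106): solve 98x + 74 ≡ 106 (mod 117), i.e. 98x ≡ 32 (mod 117).
Multiplying by 98⁻¹ = 80 gives x ≡ 80·32 = 2560 = 21·117 + 103 ≡ 103 (mod 117).
Check: φ(103) = 98·103 + 74 = 10168 = 86·117 + 106 ≡ 106 (mod 117).

103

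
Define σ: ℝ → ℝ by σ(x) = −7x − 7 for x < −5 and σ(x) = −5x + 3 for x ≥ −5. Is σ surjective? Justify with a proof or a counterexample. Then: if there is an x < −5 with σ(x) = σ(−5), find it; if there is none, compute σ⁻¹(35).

Both pieces are strictly decreasing (slopes −7 and −5), so each is injective on its own interval.
The left piece maps (−∞, −5) onto (28, ∞); the right piece maps [−5, ∞) onto (−∞, 28].
These images together cover ℝ, so σ is surjective.
Because the two images are disjoint, no x < −5 has σ(x) = σ(−5), so we compute σ⁻¹(35): 35 lies in (28, ∞), so solve −7x − 7 = 35: x = (35 + 7)/(−7) = −6.

-6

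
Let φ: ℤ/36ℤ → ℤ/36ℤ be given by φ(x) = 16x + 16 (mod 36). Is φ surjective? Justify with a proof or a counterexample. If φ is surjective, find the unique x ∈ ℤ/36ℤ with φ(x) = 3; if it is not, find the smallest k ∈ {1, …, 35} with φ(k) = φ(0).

9

Since gcd(16, 36) = 4, we have 16x ≡ 0 (mod 4) for all x, so φ(x) ≡ 0 (mod 4).
But 1 ≢ 0 (mod 4), so 1 ∈ ℤ/36ℤ has no preimage. Thus φ is not surjective.
Since φ is not surjective, we find the least positive k with φ(k) = φ(0): this means 16k ≡ 0 (mod 36), i.e. 36 ∣ 16k. Since gcd(16, 36) = 4, dividing through by 4 this holds exactly when 9 ∣ 4k, and as gcd(4, 9) = 1, exactly when 9 ∣ k.
The smallest positive such k is 9.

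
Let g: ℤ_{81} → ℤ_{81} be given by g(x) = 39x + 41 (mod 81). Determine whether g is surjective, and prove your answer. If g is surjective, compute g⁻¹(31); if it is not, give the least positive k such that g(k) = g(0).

By definition, surjectivity means every element of the codomain has a preimage under g.
Since gcd(39, 81) = 3, we have 39x ≡ 0 (mod 3) for all x, so g(x) ≡ 2 (mod 3).
But 0 ≢ 2 (mod 3), so 0 ∈ ℤ_{81} has no preimage. Therefore g is not surjective.
Since g is not surjective, we find the least positive k with g(k) = g(0): this means 39k ≡ 0 (mod 81), i.e. 81 ∣ 39k. Since gcd(39, 81) = 3, dividing through by 3 this holds exactly when 27 ∣ 13k, and as gcd(13, 27) = 1, exactly when 27 ∣ k.
The smallest positive such k is 27.

27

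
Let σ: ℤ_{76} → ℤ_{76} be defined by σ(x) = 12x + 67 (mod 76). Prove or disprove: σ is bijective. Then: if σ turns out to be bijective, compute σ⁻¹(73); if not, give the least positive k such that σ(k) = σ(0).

Recall: injectivity means: for all x_1, x_2 in the domain, σ(x_1) = σ(x_2) implies x_1 = x_2.
We have gcd(12, 76) = 4 > 1. Taking x_1 = 0 and x_2 = 19: σ(0) = 67 and σ(19) = 12·19 + 67 = 295 ≡ 67 (mod 76).
So σ(0) = σ(19) while 0 ≠ 19, thus σ is not injective, hence not bijective.
Since σ is not bijective, we find the least positive k with σ(k) = σ(0): this means 12k ≡ 0 (mod 76), i.e. 76 ∣ 12k. Since gcd(12, 76) = 4, dividing through by 4 this holds exactly when 19 ∣ 3k, and as gcd(3, 19) = 1, exactly when 19 ∣ k.
The smallest positive such k is 19.

19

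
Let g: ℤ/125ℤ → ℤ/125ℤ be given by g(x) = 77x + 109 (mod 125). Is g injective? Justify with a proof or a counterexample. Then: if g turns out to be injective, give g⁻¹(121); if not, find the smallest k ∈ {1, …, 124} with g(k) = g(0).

31

Suppose g(s) = g(t) in ℤ/125ℤ. Then 77s + 109 ≡ 77t + 109 (mod 125), therefore 77(s − t) ≡ 0 (mod 125).
Since gcd(77, 125) = 1, 77 is invertible modulo 125, therefore s − t ≡ 0 (mod 125), i.e. s = t.
Therefore g is injective.
We now compute 77⁻¹ mod 125 explicitly. Euclid's algorithm: 125 = 1·77 + 48, 77 = 1·48 + 29, 48 = 1·29 + 19, 29 = 1·19 + 10, 19 = 1·10 + 9, 10 = 1·9 + 1; back-substituting gives 1 = 13·77 − 8·125, so 77⁻¹ ≡ 13 (mod 125).
Since g is injective, we find g⁻¹(121): we need 77x ≡ 121 − 109 ≡ 12 (mod 125). Using 77⁻¹ = 13: x ≡ 13·12 = 156 = 1·125 + 31, so x = 31.
Check: g(31) = 77·31 + 109 = 2496 = 19·125 + 121 ≡ 121 (mod 125).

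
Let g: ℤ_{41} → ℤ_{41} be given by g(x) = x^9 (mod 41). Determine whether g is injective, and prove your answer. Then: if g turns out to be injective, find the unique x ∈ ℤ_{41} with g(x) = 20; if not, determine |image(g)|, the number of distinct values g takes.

Since 41 is prime, the nonzero elements of ℤ_{41} form a cyclic group of order 40.
As gcd(9, 40) = 1, raising to the 9th power is a bijection on this group: if u^9 ≡ v^9 then (uv^{−1})^9 = 1, and the only element of order dividing gcd(9, 40) = 1 is 1, so u = v.
With g(0) = 0 this makes g injective on all of ℤ_{41}, hence bijective (finite equal-size domain and codomain). In particular g is injective.
Since g is injective, we find the preimage of 20. The inverse of x ↦ x^9 on (ℤ_{41})^× is x ↦ x^9, because 9·9 = 81 = 2·40 + 1 ≡ 1 (mod 40) and x^{40} = 1 for x ≠ 0 (Fermat). So g⁻¹(20) = 20^9 mod 41.
Repeated squaring mod 41: 20^1 ≡ 20, 20^2 ≡ 20² = 400 ≡ 31, 20^4 ≡ 31² = 961 ≡ 18, 20^8 ≡ 18² = 324 ≡ 37. Since 9 = 8 + 1, 20^9 ≡ 37·20: 37·20 = 740 ≡ 2. So 20^9 ≡ 2 (mod 41).
Hence g⁻¹(20) = 2.

2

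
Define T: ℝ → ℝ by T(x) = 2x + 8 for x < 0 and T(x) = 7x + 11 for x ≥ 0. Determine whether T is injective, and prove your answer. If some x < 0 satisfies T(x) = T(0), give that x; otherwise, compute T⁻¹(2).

-3

Both pieces are strictly increasing (slopes 2 and 7), so each is injective on its own interval.
The left piece maps (−∞, 0) onto (−∞, 8); the right piece maps [0, ∞) onto [11, ∞).
These images are disjoint, so no value is attained by both pieces. Therefore T is injective.
Because the two images are disjoint, no x < 0 has T(x) = T(0), so we compute T⁻¹(2): 2 lies in (−∞, 8), so solve 2x + 8 = 2: x = (2 − 8)/2 = −3.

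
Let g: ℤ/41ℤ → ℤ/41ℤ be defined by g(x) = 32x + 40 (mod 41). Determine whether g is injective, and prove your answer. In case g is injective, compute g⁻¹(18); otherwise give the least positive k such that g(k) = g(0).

7

By definition, injectivity means: for all a, b in the domain, g(a) = g(b) implies a = b.
If g(a) = g(b), then 32a ≡ 32b (mod 41). Because gcd(32, 41) = 1, we may cancel 32 to get a ≡ b (mod 41).
Thus g is injective.
We now compute 32⁻¹ mod 41 explicitly. Euclid's algorithm: 41 = 1·32 + 9, 32 = 3·9 + 5, 9 = 1·5 + 4, 5 = 1·4 + 1; back-substituting gives 1 = 9·32 − 7·41, so 32⁻¹ ≡ 9 (mod 41).
Since g is injective, we find g⁻¹(18): we need 32x ≡ 18 − 40 ≡ 19 (mod 41). Using 32⁻¹ = 9: x ≡ 9·19 = 171 = 4·41 + 7, so x = 7.
Check: g(7) = 32·7 + 40 = 264 = 6·41 + 18 ≡ 18 (mod 41).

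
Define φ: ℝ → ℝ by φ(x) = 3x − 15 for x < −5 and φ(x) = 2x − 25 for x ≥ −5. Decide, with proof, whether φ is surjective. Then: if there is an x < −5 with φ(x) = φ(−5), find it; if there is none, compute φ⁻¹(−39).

Both pieces are strictly increasing (slopes 3 and 2), so each is injective on its own interval.
The left piece maps (−∞, −5) onto (−∞, −30); the right piece maps [−5, ∞) onto [−35, ∞).
The union (−∞, −30) ∪ [−35, ∞) covers ℝ, so φ is surjective.
For the follow-up: the images overlap, so an x < −5 with φ(x) = φ(−5) exists. φ(−5) = −35; solving 3x − 15 = −35 for x < −5 gives x = (−35 + 15)/3 = −20/3.

-20/3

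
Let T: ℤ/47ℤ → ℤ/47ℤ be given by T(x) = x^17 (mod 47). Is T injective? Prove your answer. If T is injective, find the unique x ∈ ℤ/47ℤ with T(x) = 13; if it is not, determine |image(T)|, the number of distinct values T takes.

22

Since 47 is prime, the nonzero elements of ℤ/47ℤ form a cyclic group of order 46.
As gcd(17, 46) = 1, raising to the 17th power is a bijection on this group: if u^17 ≡ v^17 then (uv^{−1})^17 = 1, and the only element of order dividing gcd(17, 46) = 1 is 1, so u = v.
With T(0) = 0 this makes T injective on all of ℤ/47ℤ, hence bijective (finite equal-size domain and codomain). In particular T is injective.
Since T is injective, we find the preimage of 13. The inverse of x ↦ x^17 on (ℤ/47ℤ)^× is x ↦ x^19, because 17·19 = 323 = 7·46 + 1 ≡ 1 (mod 46) and x^{46} = 1 for x ≠ 0 (Fermat). So T⁻¹(13) = 13^19 mod 47.
Repeated squaring mod 47: 13^1 ≡ 13, 13^2 ≡ 13² = 169 ≡ 28, 13^4 ≡ 28² = 784 ≡ 32, 13^8 ≡ 32² = 1024 ≡ 37, 13^16 ≡ 37² = 1369 ≡ 6. Since 19 = 16 + 2 + 1, 13^19 ≡ 6·28·13: 6·28 = 168 ≡ 27, then 27·13 = 351 ≡ 22. So 13^19 ≡ 22 (mod 47).
Hence T⁻¹(13) = 22.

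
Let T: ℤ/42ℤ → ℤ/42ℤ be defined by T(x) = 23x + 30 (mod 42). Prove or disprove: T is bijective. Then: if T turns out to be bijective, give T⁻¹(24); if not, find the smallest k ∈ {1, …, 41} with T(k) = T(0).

Suppose T(u) = T(v) in ℤ/42ℤ. Then 23u + 30 ≡ 23v + 30 (mod 42), thus 23(u − v) ≡ 0 (mod 42).
Since gcd(23, 42) = 1, 23 is invertible modulo 42, hence u − v ≡ 0 (mod 42), i.e. u = v.
We now compute 23⁻¹ mod 42 explicitly. Euclid's algorithm: 42 = 1·23 + 19, 23 = 1·19 + 4, 19 = 4·4 + 3, 4 = 1·3 + 1; back-substituting gives 1 = 11·23 − 6·42, so 23⁻¹ ≡ 11 (mod 42).
Then y ↦ 11(y − 30) is a two-sided inverse to T, so every y ∈ ℤ/42ℤ has a preimage.
Hence T is bijective.
Since T is bijective, we find T⁻¹(24): we need 23x ≡ 24 − 30 ≡ 36 (mod 42). Using 23⁻¹ = 11: x ≡ 11·36 = 396 = 9·42 + 18, so x = 18.
Check: T(18) = 23·18 + 30 = 444 = 10·42 + 24 ≡ 24 (mod 42).

18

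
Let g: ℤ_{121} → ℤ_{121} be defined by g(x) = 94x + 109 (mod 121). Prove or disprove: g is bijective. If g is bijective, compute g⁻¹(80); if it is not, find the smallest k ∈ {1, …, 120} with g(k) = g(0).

Suppose g(u) = g(v) in ℤ_{121}. Then 94u + 109 ≡ 94v + 109 (mod 121), thus 94(u − v) ≡ 0 (mod 121).
Since gcd(94, 121) = 1, 94 is invertible modulo 121, therefore u − v ≡ 0 (mod 121), i.e. u = v.
We now compute 94⁻¹ mod 121 explicitly. Euclid's algorithm: 121 = 1·94 + 27, 94 = 3·27 + 13, 27 = 2·13 + 1; back-substituting gives 1 = 112·94 − 87·121, so 94⁻¹ ≡ 112 (mod 121).
Then y ↦ 112(y − 109) is a two-sided inverse to g, so every y ∈ ℤ_{121} has a preimage.
Hence g is bijective.
Since g is bijective, we compute g⁻¹(80): solve 94x + 109 ≡ 80 (mod 121), i.e. 94x ≡ 92 (mod 121).
Multiplying by 94⁻¹ = 112 gives x ≡ 112·92 = 10304 = 85·121 + 19 ≡ 19 (mod 121).
Check: g(19) = 94·19 + 109 = 1895 = 15·121 + 80 ≡ 80 (mod 121).

19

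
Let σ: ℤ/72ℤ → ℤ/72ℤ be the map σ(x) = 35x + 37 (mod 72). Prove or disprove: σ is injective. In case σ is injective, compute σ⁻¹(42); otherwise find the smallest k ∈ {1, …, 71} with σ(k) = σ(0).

31

If σ(s) = σ(t), then 35s ≡ 35t (mod 72). Because gcd(35, 72) = 1, we may cancel 35 to get s ≡ t (mod 72).
Hence σ is injective.
We now compute 35⁻¹ mod 72 explicitly. Euclid's algorithm: 72 = 2·35 + 2, 35 = 17·2 + 1; back-substituting gives 1 = 35·35 − 17·72, so 35⁻¹ ≡ 35 (mod 72).
Since σ is injective, we find σ⁻¹(42): we need 35x ≡ 42 − 37 ≡ 5 (mod 72). Using 35⁻¹ = 35: x ≡ 35·5 = 175 = 2·72 + 31, so x = 31.
Check: σ(31) = 35·31 + 37 = 1122 = 15·72 + 42 ≡ 42 (mod 72).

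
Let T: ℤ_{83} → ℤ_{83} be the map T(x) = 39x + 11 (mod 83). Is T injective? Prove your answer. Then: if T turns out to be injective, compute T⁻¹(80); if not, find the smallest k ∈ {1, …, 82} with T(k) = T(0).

72

Recall: injectivity means: for all s, t in the domain, T(s) = T(t) implies s = t.
Suppose T(s) = T(t) in ℤ_{83}. Then 39s + 11 ≡ 39t + 11 (mod 83), hence 39(s − t) ≡ 0 (mod 83).
Since gcd(39, 83) = 1, 39 is invertible modulo 83, thus s − t ≡ 0 (mod 83), i.e. s = t.
Hence T is injective.
We now compute 39⁻¹ mod 83 explicitly. Euclid's algorithm: 83 = 2·39 + 5, 39 = 7·5 + 4, 5 = 1·4 + 1; back-substituting gives 1 = 66·39 − 31·83, so 39⁻¹ ≡ 66 (mod 83).
Since T is injective, we compute T⁻¹(80): solve 39x + 11 ≡ 80 (mod 83), i.e. 39x ≡ 69 (mod 83).
Multiplying by 39⁻¹ = 66 gives x ≡ 66·69 = 4554 = 54·83 + 72 ≡ 72 (mod 83).
Check: T(72) = 39·72 + 11 = 2819 = 33·83 + 80 ≡ 80 (mod 83).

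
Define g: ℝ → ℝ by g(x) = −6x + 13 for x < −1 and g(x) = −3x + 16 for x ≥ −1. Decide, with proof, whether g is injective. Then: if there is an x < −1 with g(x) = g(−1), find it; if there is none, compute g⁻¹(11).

Both pieces are strictly decreasing (slopes −6 and −3), so each is injective on its own interval.
The left piece maps (−∞, −1) onto (19, ∞); the right piece maps [−1, ∞) onto (−∞, 19].
These images are disjoint, so no value is attained by both pieces. Thus g is injective.
Because the two images are disjoint, no x < −1 has g(x) = g(−1), so we compute g⁻¹(11): 11 lies in (−∞, 19], so solve −3x + 16 = 11: x = (11 − 16)/(−3) = 5/3.

5/3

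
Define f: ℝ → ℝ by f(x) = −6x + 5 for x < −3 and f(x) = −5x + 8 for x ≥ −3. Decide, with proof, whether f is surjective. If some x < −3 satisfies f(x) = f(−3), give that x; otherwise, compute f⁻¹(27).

-11/3

Both pieces are strictly decreasing (slopes −6 and −5), so each is injective on its own interval.
The left piece maps (−∞, −3) onto (23, ∞); the right piece maps [−3, ∞) onto (−∞, 23].
These images together cover ℝ, so f is surjective.
Because the two images are disjoint, no x < −3 has f(x) = f(−3), so we compute f⁻¹(27): 27 lies in (23, ∞), so solve −6x + 5 = 27: x = (27 − 5)/(−6) = −11/3.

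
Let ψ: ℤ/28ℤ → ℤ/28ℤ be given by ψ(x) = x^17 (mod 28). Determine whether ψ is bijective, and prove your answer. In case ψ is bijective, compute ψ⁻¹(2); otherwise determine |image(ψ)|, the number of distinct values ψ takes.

21

ψ(0) = 0^17 = 0.
ψ(14): Repeated squaring mod 28: 14^1 ≡ 14, 14^2 ≡ 14² = 196 ≡ 0, 14^4 ≡ 0² = 0, 14^8 ≡ 0² = 0, 14^16 ≡ 0² = 0. Since 17 = 16 + 1, 14^17 ≡ 0·14: 0·14 = 0. So 14^17 ≡ 0 (mod 28).
So ψ(0) = ψ(14) = 0 while 0 ≠ 14, so ψ is not injective, hence not bijective.
Since ψ is not bijective, we determine |image(ψ)|. Computing x^17 mod 28 for each x (by repeated squaring, reducing mod 28 at every step), the values ψ(0), ψ(1), …, ψ(27) are: 0, 1, 4, 19, 16, 17, 20, 7, 8, 25, 12, 23, 24, 13, 0, 15, 4, 5, 16, 3, 20, 21, 8, 11, 12, 9, 24, 27.
The distinct values are {0, 1, 3, 4, 5, 7, 8, 9, 11, 12, 13, 15, 16, 17, 19, 20, 21, 23, 24, 25, 27}; there are 21 of them.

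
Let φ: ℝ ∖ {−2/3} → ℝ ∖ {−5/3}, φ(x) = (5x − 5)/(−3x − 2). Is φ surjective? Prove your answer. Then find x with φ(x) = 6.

-7/23

For any y ≠ −5/3, solving y(−3x − 2) = 5x − 5 for x gives a well-defined x ≠ −2/3. So φ is surjective.
Solving φ(x) = 6: cross-multiplying gives 5x − 5 = 6(−3x − 2), which rearranges to 23x = −7, so x = −7/23.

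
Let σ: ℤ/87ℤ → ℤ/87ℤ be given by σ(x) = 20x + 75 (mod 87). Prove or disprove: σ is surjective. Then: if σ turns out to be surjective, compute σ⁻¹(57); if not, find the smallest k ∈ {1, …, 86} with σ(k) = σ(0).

60

Recall that surjectivity means every element of the codomain has a preimage under σ.
Since gcd(20, 87) = 1, 20 is invertible modulo 87. Euclid's algorithm: 87 = 4·20 + 7, 20 = 2·7 + 6, 7 = 1·6 + 1; back-substituting gives 1 = 74·20 − 17·87, so 20⁻¹ ≡ 74 (mod 87).
Then y ↦ 74(y − 75) is a two-sided inverse to σ, so every y ∈ ℤ/87ℤ has a preimage.
Hence σ is surjective.
Since σ is surjective, we find σ⁻¹(57): we need 20x ≡ 57 − 75 ≡ 69 (mod 87). Using 20⁻¹ = 74: x ≡ 74·69 = 5106 = 58·87 + 60, so x = 60.
Check: σ(60) = 20·60 + 75 = 1275 = 14·87 + 57 ≡ 57 (mod 87).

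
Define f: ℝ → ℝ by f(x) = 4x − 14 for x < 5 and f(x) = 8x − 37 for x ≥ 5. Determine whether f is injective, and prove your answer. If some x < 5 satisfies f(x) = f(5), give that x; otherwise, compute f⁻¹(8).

17/4

Both pieces are strictly increasing (slopes 4 and 8), so each is injective on its own interval.
The left piece maps (−∞, 5) onto (−∞, 6); the right piece maps [5, ∞) onto [3, ∞).
These images overlap. In particular f(5) = 3 (right piece), and solving 4x − 14 = 3 on the left piece gives x = 17/4 < 5.
So f(17/4) = f(5) with 17/4 ≠ 5, and f is not injective. This x = 17/4 is the requested value below 5.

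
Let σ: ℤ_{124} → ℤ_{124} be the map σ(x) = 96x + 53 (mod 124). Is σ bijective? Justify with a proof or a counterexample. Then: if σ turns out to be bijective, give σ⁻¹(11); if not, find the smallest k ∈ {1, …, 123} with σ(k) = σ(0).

We have gcd(96, 124) = 4 > 1. Taking s = 0 and t = 31: σ(0) = 53 and σ(31) = 96·31 + 53 = 3029 ≡ 53 (mod 124).
So σ(0) = σ(31) while 0 ≠ 31, therefore σ is not injective, hence not bijective.
Since σ is not bijective, we find the least positive k with σ(k) = σ(0): this means 96k ≡ 0 (mod 124), i.e. 124 ∣ 96k. Since gcd(96, 124) = 4, dividing through by 4 this holds exactly when 31 ∣ 24k, and as gcd(24, 31) = 1, exactly when 31 ∣ k.
The smallest positive such k is 31.

31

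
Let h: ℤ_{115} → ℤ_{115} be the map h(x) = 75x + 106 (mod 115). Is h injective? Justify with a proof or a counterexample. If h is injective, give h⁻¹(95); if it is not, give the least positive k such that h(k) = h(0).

23

Recall: h is injective if h(x_1) = h(x_2) implies x_1 = x_2.
We have gcd(75, 115) = 5 > 1. Taking x_1 = 0 and x_2 = 23: h(0) = 106 and h(23) = 75·23 + 106 = 1831 ≡ 106 (mod 115).
So h(0) = h(23) while 0 ≠ 23, hence h is not injective.
Since h is not injective, we find the least positive k with h(k) = h(0): this means 75k ≡ 0 (mod 115), i.e. 115 ∣ 75k. Since gcd(75, 115) = 5, dividing through by 5 this holds exactly when 23 ∣ 15k, and as gcd(15, 23) = 1, exactly when 23 ∣ k.
The smallest positive such k is 23.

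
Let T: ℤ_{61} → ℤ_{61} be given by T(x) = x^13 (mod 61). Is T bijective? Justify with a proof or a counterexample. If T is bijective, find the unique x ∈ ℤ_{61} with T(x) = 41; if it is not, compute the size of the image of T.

Since 61 is prime, the nonzero elements of ℤ_{61} form a cyclic group of order 60.
As gcd(13, 60) = 1, raising to the 13th power is a bijection on this group: if a^13 ≡ b^13 then (ab^{−1})^13 = 1, and the only element of order dividing gcd(13, 60) = 1 is 1, so a = b.
With T(0) = 0 this makes T injective on all of ℤ_{61}, hence bijective (finite equal-size domain and codomain). In particular T is bijective.
Since T is bijective, we find the preimage of 41. The inverse of x ↦ x^13 on (ℤ_{61})^× is x ↦ x^37, because 13·37 = 481 = 8·60 + 1 ≡ 1 (mod 60) and x^{60} = 1 for x ≠ 0 (Fermat). So T⁻¹(41) = 41^37 mod 61.
Repeated squaring mod 61: 41^1 ≡ 41, 41^2 ≡ 41² = 1681 ≡ 34, 41^4 ≡ 34² = 1156 ≡ 58, 41^8 ≡ 58² = 3364 ≡ 9, 41^16 ≡ 9² = 81 ≡ 20, 41^32 ≡ 20² = 400 ≡ 34. Since 37 = 32 + 4 + 1, 41^37 ≡ 34·58·41: 34·58 = 1972 ≡ 20, then 20·41 = 820 ≡ 27. So 41^37 ≡ 27 (mod 61).
Hence T⁻¹(41) = 27.

27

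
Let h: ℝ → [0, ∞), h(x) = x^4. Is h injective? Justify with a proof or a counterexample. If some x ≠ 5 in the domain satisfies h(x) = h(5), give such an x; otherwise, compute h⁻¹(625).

-5

h(5) = 625 = (−5)^4 = h(−5) (since 4 is even), with 5 ≠ −5. So h is not injective.
For the follow-up, such an x exists: taking x = −5 ∈ ℝ gives h(−5) = 625 = h(5) with −5 ≠ 5.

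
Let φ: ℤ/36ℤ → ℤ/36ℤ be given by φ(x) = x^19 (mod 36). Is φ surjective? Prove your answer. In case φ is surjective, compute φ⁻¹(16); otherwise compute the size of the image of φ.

21

φ(0) = 0^19 = 0.
φ(6): Repeated squaring mod 36: 6^1 ≡ 6, 6^2 ≡ 6² = 36 ≡ 0, 6^4 ≡ 0² = 0, 6^8 ≡ 0² = 0, 6^16 ≡ 0² = 0. Since 19 = 16 + 2 + 1, 6^19 ≡ 0·0·6: 0·0 = 0, then 0·6 = 0. So 6^19 ≡ 0 (mod 36).
So φ(0) = φ(6) = 0 while 0 ≠ 6, thus φ is not injective.
A non-injective map from the 36-element set ℤ/36ℤ to itself takes at most 35 distinct values, so it cannot be surjective. So φ is not surjective.
Since φ is not surjective, we determine |image(φ)|. Computing x^19 mod 36 for each x (by repeated squaring, reducing mod 36 at every step), the values φ(0), φ(1), …, φ(35) are: 0, 1, 20, 27, 4, 5, 0, 7, 8, 9, 28, 11, 0, 13, 32, 27, 16, 17, 0, 19, 20, 9, 4, 23, 0, 25, 8, 27, 28, 29, 0, 31, 32, 9, 16, 35.
The distinct values are {0, 1, 4, 5, 7, 8, 9, 11, 13, 16, 17, 19, 20, 23, 25, 27, 28, 29, 31, 32, 35}; there are 21 of them.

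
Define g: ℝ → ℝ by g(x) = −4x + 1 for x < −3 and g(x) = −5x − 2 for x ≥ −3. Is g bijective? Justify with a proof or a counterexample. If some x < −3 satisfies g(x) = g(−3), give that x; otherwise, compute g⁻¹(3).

Both pieces are strictly decreasing (slopes −4 and −5), so each is injective on its own interval.
The left piece maps (−∞, −3) onto (13, ∞); the right piece maps [−3, ∞) onto (−∞, 13].
Since 13 = 13, the images partition ℝ: g is injective and surjective, hence bijective.
Because the two images are disjoint, no x < −3 has g(x) = g(−3), so we compute g⁻¹(3): 3 lies in (−∞, 13], so solve −5x − 2 = 3: x = (3 + 2)/(−5) = −1.

-1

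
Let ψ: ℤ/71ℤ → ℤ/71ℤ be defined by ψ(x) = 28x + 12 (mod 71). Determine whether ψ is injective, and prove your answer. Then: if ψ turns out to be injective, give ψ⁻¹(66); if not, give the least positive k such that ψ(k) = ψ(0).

7

If ψ(s) = ψ(t), then 28s ≡ 28t (mod 71). Because gcd(28, 71) = 1, we may cancel 28 to get s ≡ t (mod 71).
So ψ is injective.
We now compute 28⁻¹ mod 71 explicitly. Euclid's algorithm: 71 = 2·28 + 15, 28 = 1·15 + 13, 15 = 1·13 + 2, 13 = 6·2 + 1; back-substituting gives 1 = 33·28 − 13·71, so 28⁻¹ ≡ 33 (mod 71).
Since ψ is injective, we compute ψ⁻¹(66): solve 28x + 12 ≡ 66 (mod 71), i.e. 28x ≡ 54 (mod 71).
Multiplying by 28⁻¹ = 33 gives x ≡ 33·54 = 1782 = 25·71 + 7 ≡ 7 (mod 71).
Check: ψ(7) = 28·7 + 12 = 208 = 2·71 + 66 ≡ 66 (mod 71).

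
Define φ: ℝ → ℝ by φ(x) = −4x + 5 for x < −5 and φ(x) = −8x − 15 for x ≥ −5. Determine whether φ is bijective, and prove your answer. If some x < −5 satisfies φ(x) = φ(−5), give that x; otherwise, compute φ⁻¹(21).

-9/2

Both pieces are strictly decreasing (slopes −4 and −8), so each is injective on its own interval.
The left piece maps (−∞, −5) onto (25, ∞); the right piece maps [−5, ∞) onto (−∞, 25].
Since 25 = 25, the images partition ℝ: φ is injective and surjective, hence bijective.
Because the two images are disjoint, no x < −5 has φ(x) = φ(−5), so we compute φ⁻¹(21): 21 lies in (−∞, 25], so solve −8x − 15 = 21: x = (21 + 15)/(−8) = −9/2.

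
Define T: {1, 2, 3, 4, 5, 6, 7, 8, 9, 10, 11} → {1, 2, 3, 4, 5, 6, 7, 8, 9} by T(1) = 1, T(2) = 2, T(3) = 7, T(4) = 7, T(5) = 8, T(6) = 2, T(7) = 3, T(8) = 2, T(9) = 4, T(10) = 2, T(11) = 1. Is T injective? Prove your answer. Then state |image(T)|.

6

T(3) = 7 = T(4) with 3 ≠ 4, so T is not injective.
The image of T is {1, 2, 3, 4, 7, 8}, which has 6 elements.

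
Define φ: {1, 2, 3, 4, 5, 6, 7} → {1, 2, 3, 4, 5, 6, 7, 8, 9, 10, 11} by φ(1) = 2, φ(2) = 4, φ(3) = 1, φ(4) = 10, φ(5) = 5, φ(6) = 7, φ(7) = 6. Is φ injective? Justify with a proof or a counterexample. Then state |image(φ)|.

7

The values φ(1), …, φ(7) are 2, 4, 1, 10, 5, 7, 6 — all distinct.
So φ(s) = φ(t) only when s = t, and φ is injective.
The image of φ is {1, 2, 4, 5, 6, 7, 10}, which has 7 elements.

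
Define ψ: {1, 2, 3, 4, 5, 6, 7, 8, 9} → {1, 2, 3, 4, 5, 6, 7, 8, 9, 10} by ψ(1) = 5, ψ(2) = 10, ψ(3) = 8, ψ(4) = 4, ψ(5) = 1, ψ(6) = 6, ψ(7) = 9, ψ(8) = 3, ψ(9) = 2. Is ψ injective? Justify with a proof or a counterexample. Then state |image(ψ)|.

The values ψ(1), …, ψ(9) are 5, 10, 8, 4, 1, 6, 9, 3, 2 — all distinct.
So ψ(u) = ψ(v) only when u = v, and ψ is injective.
The image of ψ is {1, 2, 3, 4, 5, 6, 8, 9, 10}, which has 9 elements.

9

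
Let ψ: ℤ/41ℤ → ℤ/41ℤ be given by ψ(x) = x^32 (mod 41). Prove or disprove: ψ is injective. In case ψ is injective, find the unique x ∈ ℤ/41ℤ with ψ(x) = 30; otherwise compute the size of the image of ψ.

ψ(1) = 1^32 = 1.
ψ(3): Repeated squaring mod 41: 3^1 ≡ 3, 3^2 ≡ 3² = 9, 3^4 ≡ 9² = 81 ≡ 40, 3^8 ≡ 40² = 1600 ≡ 1, 3^16 ≡ 1² = 1, 3^32 ≡ 1² = 1. So 3^32 ≡ 1 (mod 41).
So ψ(1) = ψ(3) = 1 while 1 ≠ 3, thus ψ is not injective.
Since ψ is not injective, we determine |image(ψ)|. Computing x^32 mod 41 for each x (by repeated squaring, reducing mod 41 at every step), the values ψ(0), ψ(1), …, ψ(40) are: 0, 1, 37, 1, 16, 16, 37, 10, 18, 1, 18, 18, 16, 37, 1, 16, 10, 18, 37, 10, 10, 10, 10, 37, 18, 10, 16, 1, 37, 16, 18, 18, 1, 18, 10, 37, 16, 16, 1, 37, 1.
The distinct values are {0, 1, 10, 16, 18, 37}; there are 6 of them.

6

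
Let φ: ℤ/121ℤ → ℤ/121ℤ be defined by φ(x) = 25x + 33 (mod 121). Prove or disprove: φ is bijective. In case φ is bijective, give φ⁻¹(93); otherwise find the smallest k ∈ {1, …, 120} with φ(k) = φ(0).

Recall that injectivity means: for all u, v in the domain, φ(u) = φ(v) implies u = v.
Suppose φ(u) = φ(v) in ℤ/121ℤ. Then 25u + 33 ≡ 25v + 33 (mod 121), therefore 25(u − v) ≡ 0 (mod 121).
Since gcd(25, 121) = 1, 25 is invertible modulo 121, so u − v ≡ 0 (mod 121), i.e. u = v.
We now compute 25⁻¹ mod 121 explicitly. Euclid's algorithm: 121 = 4·25 + 21, 25 = 1·21 + 4, 21 = 5·4 + 1; back-substituting gives 1 = 92·25 − 19·121, so 25⁻¹ ≡ 92 (mod 121).
For any y ∈ ℤ/121ℤ, x = 92(y − 33) mod 121 satisfies φ(x) = 25·92(y − 33) + 33 ≡ y (since 25·92 ≡ 1 mod 121). So every y has a preimage.
Therefore φ is bijective.
Since φ is bijective, we compute φ⁻¹(93): solve 25x + 33 ≡ 93 (mod 121), i.e. 25x ≡ 60 (mod 121).
Multiplying by 25⁻¹ = 92 gives x ≡ 92·60 = 5520 = 45·121 + 75 ≡ 75 (mod 121).
Check: φ(75) = 25·75 + 33 = 1908 = 15·121 + 93 ≡ 93 (mod 121).

75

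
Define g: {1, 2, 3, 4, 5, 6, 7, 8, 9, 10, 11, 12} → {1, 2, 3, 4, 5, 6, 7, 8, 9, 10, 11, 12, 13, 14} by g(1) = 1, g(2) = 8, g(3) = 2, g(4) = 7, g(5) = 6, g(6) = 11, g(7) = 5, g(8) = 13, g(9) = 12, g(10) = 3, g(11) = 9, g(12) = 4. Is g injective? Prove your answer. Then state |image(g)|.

12

The values g(1), …, g(12) are 1, 8, 2, 7, 6, 11, 5, 13, 12, 3, 9, 4 — all distinct.
So g(s) = g(t) only when s = t, and g is injective.
The image of g is {1, 2, 3, 4, 5, 6, 7, 8, 9, 11, 12, 13}, which has 12 elements.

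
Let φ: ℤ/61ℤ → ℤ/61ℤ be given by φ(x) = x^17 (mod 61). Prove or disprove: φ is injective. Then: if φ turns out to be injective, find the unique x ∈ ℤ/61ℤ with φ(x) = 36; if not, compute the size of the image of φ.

5

Since 61 is prime, the nonzero elements of ℤ/61ℤ form a cyclic group of order 60.
As gcd(17, 60) = 1, raising to the 17th power is a bijection on this group: if s^17 ≡ t^17 then (st^{−1})^17 = 1, and the only element of order dividing gcd(17, 60) = 1 is 1, so s = t.
With φ(0) = 0 this makes φ injective on all of ℤ/61ℤ, hence bijective (finite equal-size domain and codomain). In particular φ is injective.
Since φ is injective, we find the preimage of 36. The inverse of x ↦ x^17 on (ℤ/61ℤ)^× is x ↦ x^53, because 17·53 = 901 = 15·60 + 1 ≡ 1 (mod 60) and x^{60} = 1 for x ≠ 0 (Fermat). So φ⁻¹(36) = 36^53 mod 61.
Repeated squaring mod 61: 36^1 ≡ 36, 36^2 ≡ 36² = 1296 ≡ 15, 36^4 ≡ 15² = 225 ≡ 42, 36^8 ≡ 42² = 1764 ≡ 56, 36^16 ≡ 56² = 3136 ≡ 25, 36^32 ≡ 25² = 625 ≡ 15. Since 53 = 32 + 16 + 4 + 1, 36^53 ≡ 15·25·42·36: 15·25 = 375 ≡ 9, then 9·42 = 378 ≡ 12, then 12·36 = 432 ≡ 5. So 36^53 ≡ 5 (mod 61).
Hence φ⁻¹(36) = 5.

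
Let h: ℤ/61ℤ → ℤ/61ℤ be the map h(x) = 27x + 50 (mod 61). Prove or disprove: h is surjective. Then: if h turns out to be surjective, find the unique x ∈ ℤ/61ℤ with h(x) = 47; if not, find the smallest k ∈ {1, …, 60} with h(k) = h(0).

27

Since gcd(27, 61) = 1, 27 is invertible modulo 61. Euclid's algorithm: 61 = 2·27 + 7, 27 = 3·7 + 6, 7 = 1·6 + 1; back-substituting gives 1 = 52·27 − 23·61, so 27⁻¹ ≡ 52 (mod 61).
For any y ∈ ℤ/61ℤ, x = 52(y − 50) mod 61 satisfies h(x) = 27·52(y − 50) + 50 ≡ y (since 27·52 ≡ 1 mod 61). So every y has a preimage.
Thus h is surjective.
Since h is surjective, we find h⁻¹(47): we need 27x ≡ 47 − 50 ≡ 58 (mod 61). Using 27⁻¹ = 52: x ≡ 52·58 = 3016 = 49·61 + 27, so x = 27.
Check: h(27) = 27·27 + 50 = 779 = 12·61 + 47 ≡ 47 (mod 61).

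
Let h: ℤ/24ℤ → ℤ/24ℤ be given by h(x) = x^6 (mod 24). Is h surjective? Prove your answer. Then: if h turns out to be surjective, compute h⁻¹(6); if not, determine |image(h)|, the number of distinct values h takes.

4

h(2): Repeated squaring mod 24: 2^1 ≡ 2, 2^2 ≡ 2² = 4, 2^4 ≡ 4² = 16. Since 6 = 4 + 2, 2^6 ≡ 16·4: 16·4 = 64 ≡ 16. So 2^6 ≡ 16 (mod 24).
h(4): Repeated squaring mod 24: 4^1 ≡ 4, 4^2 ≡ 4² = 16, 4^4 ≡ 16² = 256 ≡ 16. Since 6 = 4 + 2, 4^6 ≡ 16·16: 16·16 = 256 ≡ 16. So 4^6 ≡ 16 (mod 24).
So h(2) = h(4) = 16 while 2 ≠ 4, hence h is not injective.
A non-injective map from the 24-element set ℤ/24ℤ to itself takes at most 23 distinct values, so it cannot be surjective. Therefore h is not surjective.
Since h is not surjective, we determine |image(h)|. Computing x^6 mod 24 for each x (by repeated squaring, reducing mod 24 at every step), the values h(0), h(1), …, h(23) are: 0, 1, 16, 9, 16, 1, 0, 1, 16, 9, 16, 1, 0, 1, 16, 9, 16, 1, 0, 1, 16, 9, 16, 1.
The distinct values are {0, 1, 9, 16}; there are 4 of them.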